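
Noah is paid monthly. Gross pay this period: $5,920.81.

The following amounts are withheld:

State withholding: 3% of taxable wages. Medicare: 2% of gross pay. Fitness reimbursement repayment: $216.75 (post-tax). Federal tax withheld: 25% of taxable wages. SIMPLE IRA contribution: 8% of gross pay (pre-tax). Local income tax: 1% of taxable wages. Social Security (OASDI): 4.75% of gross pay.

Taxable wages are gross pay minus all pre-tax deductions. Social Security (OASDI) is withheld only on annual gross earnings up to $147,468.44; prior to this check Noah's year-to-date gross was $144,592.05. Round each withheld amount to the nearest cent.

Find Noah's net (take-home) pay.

$3,395.68

SIMPLE IRA contribution: $5,920.81 × 0.08 = $473.66
Taxable wages = $5,920.81 − $473.66 = $5,447.15
State withholding: $5,447.15 × 0.03 = $163.41
Local income tax: $5,447.15 × 0.01 = $54.47
Federal tax withheld: $5,447.15 × 0.25 = $1,361.79
Social Security (OASDI): only $147,468.44 − $144,592.05 = $2,876.39 of this check is subject → $2,876.39 × 0.0475 = $136.63
Medicare: $5,920.81 × 0.02 = $118.42
Fitness reimbursement repayment: $216.75
Total deductions = $473.66 + $163.41 + $54.47 + $1,361.79 + $136.63 + $118.42 + $216.75 = $2,525.13
Net pay = $5,920.81 − $2,525.13 = $3,395.68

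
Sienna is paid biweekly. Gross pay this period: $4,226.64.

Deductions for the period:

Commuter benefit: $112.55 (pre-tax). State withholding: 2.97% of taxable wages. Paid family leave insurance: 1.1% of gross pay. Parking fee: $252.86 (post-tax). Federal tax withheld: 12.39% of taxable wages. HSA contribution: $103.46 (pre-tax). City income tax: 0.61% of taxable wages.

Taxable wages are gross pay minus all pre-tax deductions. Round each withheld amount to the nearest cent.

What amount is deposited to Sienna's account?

$3,070.78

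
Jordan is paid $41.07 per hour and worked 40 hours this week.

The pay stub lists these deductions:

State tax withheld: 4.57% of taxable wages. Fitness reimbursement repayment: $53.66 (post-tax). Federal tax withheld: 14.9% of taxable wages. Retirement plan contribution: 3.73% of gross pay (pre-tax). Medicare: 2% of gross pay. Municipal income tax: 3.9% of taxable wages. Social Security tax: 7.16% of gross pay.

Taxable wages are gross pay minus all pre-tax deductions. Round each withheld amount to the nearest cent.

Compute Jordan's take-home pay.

$1007.77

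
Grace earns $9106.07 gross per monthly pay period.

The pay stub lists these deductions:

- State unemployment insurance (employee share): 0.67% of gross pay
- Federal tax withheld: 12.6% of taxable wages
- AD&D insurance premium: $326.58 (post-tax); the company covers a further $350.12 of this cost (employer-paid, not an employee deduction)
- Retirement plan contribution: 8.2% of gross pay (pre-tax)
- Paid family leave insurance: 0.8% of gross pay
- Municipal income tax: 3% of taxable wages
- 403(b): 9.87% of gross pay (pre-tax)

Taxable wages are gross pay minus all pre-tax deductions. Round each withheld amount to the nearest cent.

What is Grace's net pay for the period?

403(b): $9106.07 × 0.0987 = $898.77
Retirement plan contribution: $9106.07 × 0.082 = $746.70
Pre-tax total = $898.77 + $746.70 = $1645.47
Taxable wages = $9106.07 − $1645.47 = $7460.60
Federal tax withheld: $7460.60 × 0.126 = $940.04
Municipal income tax: $7460.60 × 0.03 = $223.82
State unemployment insurance (employee share): $9106.07 × 0.0067 = $61.01
Paid family leave insurance: $9106.07 × 0.008 = $72.85
AD&D insurance premium: $326.58
(Employer's $350.12 toward AD&D insurance premium is not withheld from the employee.)
Total deductions = $898.77 + $746.70 + $940.04 + $223.82 + $61.01 + $72.85 + $326.58 = $3269.77
Net pay = $9106.07 − $3269.77 = $5836.30

$5836.30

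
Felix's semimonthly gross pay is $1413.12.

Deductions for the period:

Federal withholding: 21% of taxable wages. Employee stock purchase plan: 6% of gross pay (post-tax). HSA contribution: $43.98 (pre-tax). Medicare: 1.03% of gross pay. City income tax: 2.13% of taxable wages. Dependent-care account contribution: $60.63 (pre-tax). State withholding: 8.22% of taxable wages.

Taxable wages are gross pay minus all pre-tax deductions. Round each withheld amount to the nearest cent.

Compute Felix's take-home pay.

Dependent-care account contribution: $60.63
HSA contribution: $43.98
Pre-tax total = $60.63 + $43.98 = $104.61
Taxable wages = $1413.12 − $104.61 = $1308.51
Federal withholding: $1308.51 × 0.21 = $274.79
State withholding: $1308.51 × 0.0822 = $107.56
City income tax: $1308.51 × 0.0213 = $27.87
Medicare: $1413.12 × 0.0103 = $14.56
Employee stock purchase plan: $1413.12 × 0.06 = $84.79
Total deductions = $60.63 + $43.98 + $274.79 + $107.56 + $27.87 + $14.56 + $84.79 = $614.18
Net pay = $1413.12 − $614.18 = $798.94

$798.94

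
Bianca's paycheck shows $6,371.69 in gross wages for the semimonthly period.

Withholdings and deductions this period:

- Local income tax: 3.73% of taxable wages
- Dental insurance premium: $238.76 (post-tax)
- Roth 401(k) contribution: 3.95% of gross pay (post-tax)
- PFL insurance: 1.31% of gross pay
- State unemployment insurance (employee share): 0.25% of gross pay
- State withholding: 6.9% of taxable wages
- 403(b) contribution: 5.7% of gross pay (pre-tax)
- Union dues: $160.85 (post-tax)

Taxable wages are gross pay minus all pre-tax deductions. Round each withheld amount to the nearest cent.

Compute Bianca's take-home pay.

$4,619.10

403(b) contribution: $6,371.69 × 0.057 = $363.19
Taxable wages = $6,371.69 − $363.19 = $6,008.50
State withholding: $6,008.50 × 0.069 = $414.59
Local income tax: $6,008.50 × 0.0373 = $224.12
PFL insurance: $6,371.69 × 0.0131 = $83.47
State unemployment insurance (employee share): $6,371.69 × 0.0025 = $15.93
Dental insurance premium: $238.76
Roth 401(k) contribution: $6,371.69 × 0.0395 = $251.68
Union dues: $160.85
Total deductions = $363.19 + $414.59 + $224.12 + $83.47 + $15.93 + $238.76 + $251.68 + $160.85 = $1,752.59
Net pay = $6,371.69 − $1,752.59 = $4,619.10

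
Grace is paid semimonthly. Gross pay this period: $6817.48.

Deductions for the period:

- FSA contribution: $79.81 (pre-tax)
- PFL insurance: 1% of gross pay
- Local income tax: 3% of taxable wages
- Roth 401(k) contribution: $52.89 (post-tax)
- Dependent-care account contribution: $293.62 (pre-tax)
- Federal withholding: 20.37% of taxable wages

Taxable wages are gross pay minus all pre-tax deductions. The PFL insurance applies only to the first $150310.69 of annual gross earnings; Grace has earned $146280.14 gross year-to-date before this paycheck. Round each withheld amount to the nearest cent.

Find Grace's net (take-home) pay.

Dependent-care account contribution: $293.62
FSA contribution: $79.81
Pre-tax total = $293.62 + $79.81 = $373.43
Taxable wages = $6817.48 − $373.43 = $6444.05
Local income tax: $6444.05 × 0.03 = $193.32
Federal withholding: $6444.05 × 0.2037 = $1312.65
PFL insurance: only $150310.69 − $146280.14 = $4030.55 of this check is subject → $4030.55 × 0.01 = $40.31
Roth 401(k) contribution: $52.89
Total deductions = $293.62 + $79.81 + $193.32 + $1312.65 + $40.31 + $52.89 = $1972.60
Net pay = $6817.48 − $1972.60 = $4844.88

$4844.88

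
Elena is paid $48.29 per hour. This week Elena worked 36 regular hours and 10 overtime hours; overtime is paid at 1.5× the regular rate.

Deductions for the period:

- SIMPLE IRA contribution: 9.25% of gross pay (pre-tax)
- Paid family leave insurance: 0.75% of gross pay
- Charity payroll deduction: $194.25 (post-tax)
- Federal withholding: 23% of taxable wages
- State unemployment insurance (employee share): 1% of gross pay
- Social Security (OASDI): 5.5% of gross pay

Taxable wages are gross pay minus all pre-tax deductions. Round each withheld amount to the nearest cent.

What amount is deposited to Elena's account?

Regular pay: 36 × $48.29 = $1,738.44
Overtime pay: 10 × $48.29 × 1.5 = $724.35
Gross pay = $1,738.44 + $724.35 = $2,462.79
SIMPLE IRA contribution: $2,462.79 × 0.0925 = $227.81
Taxable wages = $2,462.79 − $227.81 = $2,234.98
Federal withholding: $2,234.98 × 0.23 = $514.05
Paid family leave insurance: $2,462.79 × 0.0075 = $18.47
Social Security (OASDI): $2,462.79 × 0.055 = $135.45
State unemployment insurance (employee share): $2,462.79 × 0.01 = $24.63
Charity payroll deduction: $194.25
Total deductions = $227.81 + $514.05 + $18.47 + $135.45 + $24.63 + $194.25 = $1,114.66
Net pay = $2,462.79 − $1,114.66 = $1,348.13

$1,348.13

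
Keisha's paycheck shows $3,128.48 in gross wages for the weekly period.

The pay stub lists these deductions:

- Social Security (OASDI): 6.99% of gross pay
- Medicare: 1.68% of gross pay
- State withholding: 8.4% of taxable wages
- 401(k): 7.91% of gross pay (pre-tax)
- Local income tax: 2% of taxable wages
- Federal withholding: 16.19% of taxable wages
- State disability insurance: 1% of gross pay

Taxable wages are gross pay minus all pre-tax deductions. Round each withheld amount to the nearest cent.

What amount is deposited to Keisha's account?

401(k): $3,128.48 × 0.0791 = $247.46
Taxable wages = $3,128.48 − $247.46 = $2,881.02
Local income tax: $2,881.02 × 0.02 = $57.62
State withholding: $2,881.02 × 0.084 = $242.01
Federal withholding: $2,881.02 × 0.1619 = $466.44
Social Security (OASDI): $3,128.48 × 0.0699 = $218.68
Medicare: $3,128.48 × 0.0168 = $52.56
State disability insurance: $3,128.48 × 0.01 = $31.28
Total deductions = $247.46 + $57.62 + $242.01 + $466.44 + $218.68 + $52.56 + $31.28 = $1,316.05
Net pay = $3,128.48 − $1,316.05 = $1,812.43

$1,812.43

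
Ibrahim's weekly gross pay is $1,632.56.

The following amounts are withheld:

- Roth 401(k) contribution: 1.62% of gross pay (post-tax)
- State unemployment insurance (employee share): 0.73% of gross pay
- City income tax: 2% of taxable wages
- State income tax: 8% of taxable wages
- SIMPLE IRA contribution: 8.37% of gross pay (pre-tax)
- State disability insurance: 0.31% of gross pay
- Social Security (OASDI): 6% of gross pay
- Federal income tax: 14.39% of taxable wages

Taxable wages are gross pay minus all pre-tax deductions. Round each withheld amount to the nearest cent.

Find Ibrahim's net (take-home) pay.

SIMPLE IRA contribution: $1,632.56 × 0.0837 = $136.65
Taxable wages = $1,632.56 − $136.65 = $1,495.91
State income tax: $1,495.91 × 0.08 = $119.67
City income tax: $1,495.91 × 0.02 = $29.92
Federal income tax: $1,495.91 × 0.1439 = $215.26
State unemployment insurance (employee share): $1,632.56 × 0.0073 = $11.92
State disability insurance: $1,632.56 × 0.0031 = $5.06
Social Security (OASDI): $1,632.56 × 0.06 = $97.95
Roth 401(k) contribution: $1,632.56 × 0.0162 = $26.45
Total deductions = $136.65 + $119.67 + $29.92 + $215.26 + $11.92 + $5.06 + $97.95 + $26.45 = $642.88
Net pay = $1,632.56 − $642.88 = $989.68

$989.68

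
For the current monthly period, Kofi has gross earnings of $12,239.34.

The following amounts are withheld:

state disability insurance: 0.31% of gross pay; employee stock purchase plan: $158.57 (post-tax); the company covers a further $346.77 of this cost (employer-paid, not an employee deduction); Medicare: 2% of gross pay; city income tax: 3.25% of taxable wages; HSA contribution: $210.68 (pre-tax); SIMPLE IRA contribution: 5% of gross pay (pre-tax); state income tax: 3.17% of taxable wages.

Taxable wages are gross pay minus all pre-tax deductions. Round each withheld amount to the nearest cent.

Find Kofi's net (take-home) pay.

SIMPLE IRA contribution: $12,239.34 × 0.05 = $611.97
HSA contribution: $210.68
Pre-tax total = $611.97 + $210.68 = $822.65
Taxable wages = $12,239.34 − $822.65 = $11,416.69
City income tax: $11,416.69 × 0.0325 = $371.04
State income tax: $11,416.69 × 0.0317 = $361.91
Medicare: $12,239.34 × 0.02 = $244.79
State disability insurance: $12,239.34 × 0.0031 = $37.94
Employee stock purchase plan: $158.57
(Employer's $346.77 toward employee stock purchase plan is not withheld from the employee.)
Total deductions = $611.97 + $210.68 + $371.04 + $361.91 + $244.79 + $37.94 + $158.57 = $1,996.90
Net pay = $12,239.34 − $1,996.90 = $10,242.44

$10,242.44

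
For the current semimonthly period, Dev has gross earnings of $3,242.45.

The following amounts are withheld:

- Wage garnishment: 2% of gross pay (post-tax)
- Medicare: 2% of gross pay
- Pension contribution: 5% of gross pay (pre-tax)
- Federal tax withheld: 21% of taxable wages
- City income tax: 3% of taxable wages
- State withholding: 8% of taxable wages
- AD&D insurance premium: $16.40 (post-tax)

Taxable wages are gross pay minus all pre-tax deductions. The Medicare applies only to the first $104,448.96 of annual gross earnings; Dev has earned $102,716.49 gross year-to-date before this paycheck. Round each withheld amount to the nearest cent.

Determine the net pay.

$1,978.72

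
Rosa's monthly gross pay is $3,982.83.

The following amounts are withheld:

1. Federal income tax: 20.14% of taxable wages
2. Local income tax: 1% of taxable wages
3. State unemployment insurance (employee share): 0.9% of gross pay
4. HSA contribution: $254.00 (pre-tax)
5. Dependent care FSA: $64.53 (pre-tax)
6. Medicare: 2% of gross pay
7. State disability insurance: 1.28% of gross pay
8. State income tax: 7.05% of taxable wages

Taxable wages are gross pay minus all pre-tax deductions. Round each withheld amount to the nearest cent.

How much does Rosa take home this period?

$2,464.85

Dependent care FSA: $64.53
HSA contribution: $254.00
Pre-tax total = $64.53 + $254.00 = $318.53
Taxable wages = $3,982.83 − $318.53 = $3,664.30
State income tax: $3,664.30 × 0.0705 = $258.33
Local income tax: $3,664.30 × 0.01 = $36.64
Federal income tax: $3,664.30 × 0.2014 = $737.99
State disability insurance: $3,982.83 × 0.0128 = $50.98
State unemployment insurance (employee share): $3,982.83 × 0.009 = $35.85
Medicare: $3,982.83 × 0.02 = $79.66
Total deductions = $64.53 + $254.00 + $258.33 + $36.64 + $737.99 + $50.98 + $35.85 + $79.66 = $1,517.98
Net pay = $3,982.83 − $1,517.98 = $2,464.85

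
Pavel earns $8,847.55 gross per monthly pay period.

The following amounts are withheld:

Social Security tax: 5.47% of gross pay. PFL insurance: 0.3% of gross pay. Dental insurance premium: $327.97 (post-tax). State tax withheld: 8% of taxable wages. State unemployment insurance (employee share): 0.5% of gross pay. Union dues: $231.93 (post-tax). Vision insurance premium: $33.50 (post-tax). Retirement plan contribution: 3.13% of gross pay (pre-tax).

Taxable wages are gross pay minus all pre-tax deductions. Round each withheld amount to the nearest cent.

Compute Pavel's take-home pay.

Retirement plan contribution: $8,847.55 × 0.0313 = $276.93
Taxable wages = $8,847.55 − $276.93 = $8,570.62
State tax withheld: $8,570.62 × 0.08 = $685.65
Social Security tax: $8,847.55 × 0.0547 = $483.96
PFL insurance: $8,847.55 × 0.003 = $26.54
State unemployment insurance (employee share): $8,847.55 × 0.005 = $44.24
Dental insurance premium: $327.97
Vision insurance premium: $33.50
Union dues: $231.93
Total deductions = $276.93 + $685.65 + $483.96 + $26.54 + $44.24 + $327.97 + $33.50 + $231.93 = $2,110.72
Net pay = $8,847.55 − $2,110.72 = $6,736.83

$6,736.83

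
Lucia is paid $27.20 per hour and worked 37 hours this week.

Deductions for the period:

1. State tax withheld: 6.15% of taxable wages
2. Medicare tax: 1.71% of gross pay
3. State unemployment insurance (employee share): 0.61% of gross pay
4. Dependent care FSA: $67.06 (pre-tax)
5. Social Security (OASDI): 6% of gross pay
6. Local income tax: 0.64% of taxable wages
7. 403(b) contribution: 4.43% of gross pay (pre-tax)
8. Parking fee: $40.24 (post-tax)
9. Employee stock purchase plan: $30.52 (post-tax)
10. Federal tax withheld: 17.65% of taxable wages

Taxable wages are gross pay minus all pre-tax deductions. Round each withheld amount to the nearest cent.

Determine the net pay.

Gross pay: 37 × $27.20 = $1006.40
Dependent care FSA: $67.06
403(b) contribution: $1006.40 × 0.0443 = $44.58
Pre-tax total = $67.06 + $44.58 = $111.64
Taxable wages = $1006.40 − $111.64 = $894.76
State tax withheld: $894.76 × 0.0615 = $55.03
Local income tax: $894.76 × 0.0064 = $5.73
Federal tax withheld: $894.76 × 0.1765 = $157.93
State unemployment insurance (employee share): $1006.40 × 0.0061 = $6.14
Social Security (OASDI): $1006.40 × 0.06 = $60.38
Medicare tax: $1006.40 × 0.0171 = $17.21
Parking fee: $40.24
Employee stock purchase plan: $30.52
Total deductions = $67.06 + $44.58 + $55.03 + $5.73 + $157.93 + $6.14 + $60.38 + $17.21 + $40.24 + $30.52 = $484.82
Net pay = $1006.40 − $484.82 = $521.58

$521.58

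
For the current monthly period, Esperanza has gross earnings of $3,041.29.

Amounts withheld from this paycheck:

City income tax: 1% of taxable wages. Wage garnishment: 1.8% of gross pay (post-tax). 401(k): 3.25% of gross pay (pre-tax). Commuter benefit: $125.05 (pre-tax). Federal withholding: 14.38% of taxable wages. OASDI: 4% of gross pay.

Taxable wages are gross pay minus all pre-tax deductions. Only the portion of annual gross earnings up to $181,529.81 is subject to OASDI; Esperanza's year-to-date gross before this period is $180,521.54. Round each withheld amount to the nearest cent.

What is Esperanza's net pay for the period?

$2,289.02

Commuter benefit: $125.05
401(k): $3,041.29 × 0.0325 = $98.84
Pre-tax total = $125.05 + $98.84 = $223.89
Taxable wages = $3,041.29 − $223.89 = $2,817.40
City income tax: $2,817.40 × 0.01 = $28.17
Federal withholding: $2,817.40 × 0.1438 = $405.14
OASDI: only $181,529.81 − $180,521.54 = $1,008.27 of this check is subject → $1,008.27 × 0.04 = $40.33
Wage garnishment: $3,041.29 × 0.018 = $54.74
Total deductions = $125.05 + $98.84 + $28.17 + $405.14 + $40.33 + $54.74 = $752.27
Net pay = $3,041.29 − $752.27 = $2,289.02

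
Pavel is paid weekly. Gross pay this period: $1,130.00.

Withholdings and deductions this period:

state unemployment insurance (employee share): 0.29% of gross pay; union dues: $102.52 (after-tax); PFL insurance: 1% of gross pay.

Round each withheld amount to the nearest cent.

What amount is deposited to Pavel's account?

State unemployment insurance (employee share): $1,130.00 × 0.0029 = $3.28
PFL insurance: $1,130.00 × 0.01 = $11.30
Union dues: $102.52
Total deductions = $3.28 + $11.30 + $102.52 = $117.10
Net pay = $1,130.00 − $117.10 = $1,012.90

$1,012.90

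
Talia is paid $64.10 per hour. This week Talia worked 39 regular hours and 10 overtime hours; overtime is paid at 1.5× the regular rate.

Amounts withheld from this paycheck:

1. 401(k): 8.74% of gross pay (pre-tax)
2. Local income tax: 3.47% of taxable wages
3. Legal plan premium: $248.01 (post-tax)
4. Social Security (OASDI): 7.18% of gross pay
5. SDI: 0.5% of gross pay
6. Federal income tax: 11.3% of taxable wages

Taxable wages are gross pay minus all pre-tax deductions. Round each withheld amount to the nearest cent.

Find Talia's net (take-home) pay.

$2,178.46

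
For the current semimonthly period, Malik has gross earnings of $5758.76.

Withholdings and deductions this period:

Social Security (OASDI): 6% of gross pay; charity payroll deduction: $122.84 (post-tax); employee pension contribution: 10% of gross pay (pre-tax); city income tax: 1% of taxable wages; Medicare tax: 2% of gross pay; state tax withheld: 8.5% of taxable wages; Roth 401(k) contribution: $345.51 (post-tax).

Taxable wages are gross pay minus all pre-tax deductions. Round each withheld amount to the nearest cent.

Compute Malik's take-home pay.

$3761.45

Employee pension contribution: $5758.76 × 0.1 = $575.88
Taxable wages = $5758.76 − $575.88 = $5182.88
State tax withheld: $5182.88 × 0.085 = $440.54
City income tax: $5182.88 × 0.01 = $51.83
Medicare tax: $5758.76 × 0.02 = $115.18
Social Security (OASDI): $5758.76 × 0.06 = $345.53
Roth 401(k) contribution: $345.51
Charity payroll deduction: $122.84
Total deductions = $575.88 + $440.54 + $51.83 + $115.18 + $345.53 + $345.51 + $122.84 = $1997.31
Net pay = $5758.76 − $1997.31 = $3761.45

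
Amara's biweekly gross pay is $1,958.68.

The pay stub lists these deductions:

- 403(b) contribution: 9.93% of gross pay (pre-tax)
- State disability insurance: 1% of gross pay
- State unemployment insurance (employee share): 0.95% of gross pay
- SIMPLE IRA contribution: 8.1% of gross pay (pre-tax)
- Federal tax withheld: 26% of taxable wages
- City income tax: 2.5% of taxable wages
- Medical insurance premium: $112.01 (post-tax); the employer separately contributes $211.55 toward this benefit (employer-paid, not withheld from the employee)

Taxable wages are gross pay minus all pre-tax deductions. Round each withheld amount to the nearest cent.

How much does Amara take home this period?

SIMPLE IRA contribution: $1,958.68 × 0.081 = $158.65
403(b) contribution: $1,958.68 × 0.0993 = $194.50
Pre-tax total = $158.65 + $194.50 = $353.15
Taxable wages = $1,958.68 − $353.15 = $1,605.53
City income tax: $1,605.53 × 0.025 = $40.14
Federal tax withheld: $1,605.53 × 0.26 = $417.44
State unemployment insurance (employee share): $1,958.68 × 0.0095 = $18.61
State disability insurance: $1,958.68 × 0.01 = $19.59
Medical insurance premium: $112.01
(Employer's $211.55 toward medical insurance premium is not withheld from the employee.)
Total deductions = $158.65 + $194.50 + $40.14 + $417.44 + $18.61 + $19.59 + $112.01 = $960.94
Net pay = $1,958.68 − $960.94 = $997.74

$997.74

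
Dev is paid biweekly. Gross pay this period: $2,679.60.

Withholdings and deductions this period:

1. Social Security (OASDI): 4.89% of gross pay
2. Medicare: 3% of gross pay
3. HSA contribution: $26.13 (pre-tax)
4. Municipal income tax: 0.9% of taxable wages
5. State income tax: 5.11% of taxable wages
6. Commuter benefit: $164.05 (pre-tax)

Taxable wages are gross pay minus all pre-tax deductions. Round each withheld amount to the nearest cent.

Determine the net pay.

$2,128.39

Commuter benefit: $164.05
HSA contribution: $26.13
Pre-tax total = $164.05 + $26.13 = $190.18
Taxable wages = $2,679.60 − $190.18 = $2,489.42
State income tax: $2,489.42 × 0.0511 = $127.21
Municipal income tax: $2,489.42 × 0.009 = $22.40
Social Security (OASDI): $2,679.60 × 0.0489 = $131.03
Medicare: $2,679.60 × 0.03 = $80.39
Total deductions = $164.05 + $26.13 + $127.21 + $22.40 + $131.03 + $80.39 = $551.21
Net pay = $2,679.60 − $551.21 = $2,128.39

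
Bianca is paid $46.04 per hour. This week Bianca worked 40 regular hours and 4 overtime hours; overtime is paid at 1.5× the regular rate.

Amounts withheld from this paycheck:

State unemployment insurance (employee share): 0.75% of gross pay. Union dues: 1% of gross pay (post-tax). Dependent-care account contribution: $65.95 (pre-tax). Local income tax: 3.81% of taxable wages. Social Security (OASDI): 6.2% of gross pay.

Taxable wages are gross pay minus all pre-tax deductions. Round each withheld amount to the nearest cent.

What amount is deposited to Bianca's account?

Regular pay: 40 × $46.04 = $1,841.60
Overtime pay: 4 × $46.04 × 1.5 = $276.24
Gross pay = $1,841.60 + $276.24 = $2,117.84
Dependent-care account contribution: $65.95
Taxable wages = $2,117.84 − $65.95 = $2,051.89
Local income tax: $2,051.89 × 0.0381 = $78.18
State unemployment insurance (employee share): $2,117.84 × 0.0075 = $15.88
Social Security (OASDI): $2,117.84 × 0.062 = $131.31
Union dues: $2,117.84 × 0.01 = $21.18
Total deductions = $65.95 + $78.18 + $15.88 + $131.31 + $21.18 = $312.50
Net pay = $2,117.84 − $312.50 = $1,805.34

$1,805.34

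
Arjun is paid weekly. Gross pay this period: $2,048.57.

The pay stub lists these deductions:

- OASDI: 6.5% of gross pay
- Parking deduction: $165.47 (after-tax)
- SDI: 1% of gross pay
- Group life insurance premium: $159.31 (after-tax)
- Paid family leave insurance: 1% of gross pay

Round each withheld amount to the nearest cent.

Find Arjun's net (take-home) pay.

SDI: $2,048.57 × 0.01 = $20.49
Paid family leave insurance: $2,048.57 × 0.01 = $20.49
OASDI: $2,048.57 × 0.065 = $133.16
Group life insurance premium: $159.31
Parking deduction: $165.47
Total deductions = $20.49 + $20.49 + $133.16 + $159.31 + $165.47 = $498.92
Net pay = $2,048.57 − $498.92 = $1,549.65

$1,549.65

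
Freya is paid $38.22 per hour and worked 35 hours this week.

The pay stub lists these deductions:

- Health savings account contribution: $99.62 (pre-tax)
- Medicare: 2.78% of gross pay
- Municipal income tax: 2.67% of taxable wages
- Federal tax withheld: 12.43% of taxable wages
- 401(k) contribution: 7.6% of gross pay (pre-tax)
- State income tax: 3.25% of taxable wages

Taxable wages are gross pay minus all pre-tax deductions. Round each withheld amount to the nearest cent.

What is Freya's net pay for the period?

$890.69

Gross pay: 35 × $38.22 = $1,337.70
Health savings account contribution: $99.62
401(k) contribution: $1,337.70 × 0.076 = $101.67
Pre-tax total = $99.62 + $101.67 = $201.29
Taxable wages = $1,337.70 − $201.29 = $1,136.41
Municipal income tax: $1,136.41 × 0.0267 = $30.34
State income tax: $1,136.41 × 0.0325 = $36.93
Federal tax withheld: $1,136.41 × 0.1243 = $141.26
Medicare: $1,337.70 × 0.0278 = $37.19
Total deductions = $99.62 + $101.67 + $30.34 + $36.93 + $141.26 + $37.19 = $447.01
Net pay = $1,337.70 − $447.01 = $890.69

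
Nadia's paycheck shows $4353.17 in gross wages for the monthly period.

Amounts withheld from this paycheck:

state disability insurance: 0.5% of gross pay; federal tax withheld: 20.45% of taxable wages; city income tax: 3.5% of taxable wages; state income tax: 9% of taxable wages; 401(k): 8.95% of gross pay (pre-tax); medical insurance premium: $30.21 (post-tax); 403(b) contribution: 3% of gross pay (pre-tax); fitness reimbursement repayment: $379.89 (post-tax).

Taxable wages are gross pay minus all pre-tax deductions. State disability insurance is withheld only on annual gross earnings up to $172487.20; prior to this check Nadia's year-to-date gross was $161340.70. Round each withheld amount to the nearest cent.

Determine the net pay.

403(b) contribution: $4353.17 × 0.03 = $130.60
401(k): $4353.17 × 0.0895 = $389.61
Pre-tax total = $130.60 + $389.61 = $520.21
Taxable wages = $4353.17 − $520.21 = $3832.96
Federal tax withheld: $3832.96 × 0.2045 = $783.84
City income tax: $3832.96 × 0.035 = $134.15
State income tax: $3832.96 × 0.09 = $344.97
State disability insurance: cap not yet reached, full $4353.17 is subject → $4353.17 × 0.005 = $21.77
Medical insurance premium: $30.21
Fitness reimbursement repayment: $379.89
Total deductions = $130.60 + $389.61 + $783.84 + $134.15 + $344.97 + $21.77 + $30.21 + $379.89 = $2215.04
Net pay = $4353.17 − $2215.04 = $2138.13

$2138.13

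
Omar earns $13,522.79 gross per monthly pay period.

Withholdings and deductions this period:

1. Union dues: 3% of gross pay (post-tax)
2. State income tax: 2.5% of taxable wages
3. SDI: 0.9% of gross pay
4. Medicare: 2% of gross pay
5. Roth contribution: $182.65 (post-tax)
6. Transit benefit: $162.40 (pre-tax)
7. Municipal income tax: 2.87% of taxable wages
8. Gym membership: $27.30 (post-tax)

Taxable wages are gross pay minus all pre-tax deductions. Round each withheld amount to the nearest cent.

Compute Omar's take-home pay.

Transit benefit: $162.40
Taxable wages = $13,522.79 − $162.40 = $13,360.39
Municipal income tax: $13,360.39 × 0.0287 = $383.44
State income tax: $13,360.39 × 0.025 = $334.01
SDI: $13,522.79 × 0.009 = $121.71
Medicare: $13,522.79 × 0.02 = $270.46
Gym membership: $27.30
Roth contribution: $182.65
Union dues: $13,522.79 × 0.03 = $405.68
Total deductions = $162.40 + $383.44 + $334.01 + $121.71 + $270.46 + $27.30 + $182.65 + $405.68 = $1,887.65
Net pay = $13,522.79 − $1,887.65 = $11,635.14

$11,635.14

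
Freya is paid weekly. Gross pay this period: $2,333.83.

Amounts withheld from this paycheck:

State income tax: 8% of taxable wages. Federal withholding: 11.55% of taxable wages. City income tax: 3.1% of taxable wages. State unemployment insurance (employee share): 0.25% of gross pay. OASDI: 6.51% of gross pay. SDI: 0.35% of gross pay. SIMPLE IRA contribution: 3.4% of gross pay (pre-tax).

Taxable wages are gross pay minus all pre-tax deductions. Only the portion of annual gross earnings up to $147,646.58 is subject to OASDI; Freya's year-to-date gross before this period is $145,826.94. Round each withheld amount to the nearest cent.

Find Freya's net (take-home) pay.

$1,611.38

SIMPLE IRA contribution: $2,333.83 × 0.034 = $79.35
Taxable wages = $2,333.83 − $79.35 = $2,254.48
Federal withholding: $2,254.48 × 0.1155 = $260.39
City income tax: $2,254.48 × 0.031 = $69.89
State income tax: $2,254.48 × 0.08 = $180.36
SDI: $2,333.83 × 0.0035 = $8.17
OASDI: only $147,646.58 − $145,826.94 = $1,819.64 of this check is subject → $1,819.64 × 0.0651 = $118.46
State unemployment insurance (employee share): $2,333.83 × 0.0025 = $5.83
Total deductions = $79.35 + $260.39 + $69.89 + $180.36 + $8.17 + $118.46 + $5.83 = $722.45
Net pay = $2,333.83 − $722.45 = $1,611.38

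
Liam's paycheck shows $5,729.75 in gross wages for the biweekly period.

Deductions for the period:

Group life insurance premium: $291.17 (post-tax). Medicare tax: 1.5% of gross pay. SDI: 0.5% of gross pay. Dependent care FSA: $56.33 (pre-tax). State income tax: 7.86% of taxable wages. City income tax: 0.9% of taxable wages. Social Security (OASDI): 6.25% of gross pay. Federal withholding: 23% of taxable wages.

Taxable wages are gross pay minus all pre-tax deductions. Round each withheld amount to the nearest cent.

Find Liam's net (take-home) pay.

$3,107.66

Dependent care FSA: $56.33
Taxable wages = $5,729.75 − $56.33 = $5,673.42
City income tax: $5,673.42 × 0.009 = $51.06
Federal withholding: $5,673.42 × 0.23 = $1,304.89
State income tax: $5,673.42 × 0.0786 = $445.93
Medicare tax: $5,729.75 × 0.015 = $85.95
SDI: $5,729.75 × 0.005 = $28.65
Social Security (OASDI): $5,729.75 × 0.0625 = $358.11
Group life insurance premium: $291.17
Total deductions = $56.33 + $51.06 + $1,304.89 + $445.93 + $85.95 + $28.65 + $358.11 + $291.17 = $2,622.09
Net pay = $5,729.75 − $2,622.09 = $3,107.66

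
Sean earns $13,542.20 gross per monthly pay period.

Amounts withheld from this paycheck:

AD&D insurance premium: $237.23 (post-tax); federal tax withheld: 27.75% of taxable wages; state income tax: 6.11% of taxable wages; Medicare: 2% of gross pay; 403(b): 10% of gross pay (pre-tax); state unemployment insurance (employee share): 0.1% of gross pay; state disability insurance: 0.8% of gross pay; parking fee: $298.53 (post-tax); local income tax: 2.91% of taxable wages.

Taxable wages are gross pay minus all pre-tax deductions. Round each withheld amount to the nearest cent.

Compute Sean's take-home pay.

403(b): $13,542.20 × 0.1 = $1,354.22
Taxable wages = $13,542.20 − $1,354.22 = $12,187.98
State income tax: $12,187.98 × 0.0611 = $744.69
Local income tax: $12,187.98 × 0.0291 = $354.67
Federal tax withheld: $12,187.98 × 0.2775 = $3,382.16
State unemployment insurance (employee share): $13,542.20 × 0.001 = $13.54
Medicare: $13,542.20 × 0.02 = $270.84
State disability insurance: $13,542.20 × 0.008 = $108.34
AD&D insurance premium: $237.23
Parking fee: $298.53
Total deductions = $1,354.22 + $744.69 + $354.67 + $3,382.16 + $13.54 + $270.84 + $108.34 + $237.23 + $298.53 = $6,764.22
Net pay = $13,542.20 − $6,764.22 = $6,777.98

$6,777.98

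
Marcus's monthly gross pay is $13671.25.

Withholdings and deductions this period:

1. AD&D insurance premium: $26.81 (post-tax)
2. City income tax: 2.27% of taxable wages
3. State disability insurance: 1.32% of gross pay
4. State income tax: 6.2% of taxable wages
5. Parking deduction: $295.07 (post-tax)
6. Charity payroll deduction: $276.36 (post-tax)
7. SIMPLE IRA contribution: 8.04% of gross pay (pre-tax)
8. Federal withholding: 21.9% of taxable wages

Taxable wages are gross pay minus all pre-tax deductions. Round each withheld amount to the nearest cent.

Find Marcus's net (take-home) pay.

$7975.23

SIMPLE IRA contribution: $13671.25 × 0.0804 = $1099.17
Taxable wages = $13671.25 − $1099.17 = $12572.08
State income tax: $12572.08 × 0.062 = $779.47
Federal withholding: $12572.08 × 0.219 = $2753.29
City income tax: $12572.08 × 0.0227 = $285.39
State disability insurance: $13671.25 × 0.0132 = $180.46
AD&D insurance premium: $26.81
Charity payroll deduction: $276.36
Parking deduction: $295.07
Total deductions = $1099.17 + $779.47 + $2753.29 + $285.39 + $180.46 + $26.81 + $276.36 + $295.07 = $5696.02
Net pay = $13671.25 − $5696.02 = $7975.23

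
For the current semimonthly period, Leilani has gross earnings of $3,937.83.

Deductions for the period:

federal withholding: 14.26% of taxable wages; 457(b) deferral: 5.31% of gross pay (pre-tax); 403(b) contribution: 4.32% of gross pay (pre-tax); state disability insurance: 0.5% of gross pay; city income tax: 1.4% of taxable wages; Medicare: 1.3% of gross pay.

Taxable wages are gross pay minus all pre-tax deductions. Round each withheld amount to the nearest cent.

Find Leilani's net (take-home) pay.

$2,930.46

457(b) deferral: $3,937.83 × 0.0531 = $209.10
403(b) contribution: $3,937.83 × 0.0432 = $170.11
Pre-tax total = $209.10 + $170.11 = $379.21
Taxable wages = $3,937.83 − $379.21 = $3,558.62
City income tax: $3,558.62 × 0.014 = $49.82
Federal withholding: $3,558.62 × 0.1426 = $507.46
State disability insurance: $3,937.83 × 0.005 = $19.69
Medicare: $3,937.83 × 0.013 = $51.19
Total deductions = $209.10 + $170.11 + $49.82 + $507.46 + $19.69 + $51.19 = $1,007.37
Net pay = $3,937.83 − $1,007.37 = $2,930.46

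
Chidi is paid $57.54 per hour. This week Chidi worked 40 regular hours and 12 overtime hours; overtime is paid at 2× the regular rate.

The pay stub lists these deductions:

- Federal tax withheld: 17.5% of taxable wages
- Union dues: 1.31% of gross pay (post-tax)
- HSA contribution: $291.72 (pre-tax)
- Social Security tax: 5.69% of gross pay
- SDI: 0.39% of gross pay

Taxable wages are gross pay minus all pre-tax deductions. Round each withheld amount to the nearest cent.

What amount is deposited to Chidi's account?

Regular pay: 40 × $57.54 = $2301.60
Overtime pay: 12 × $57.54 × 2 = $1380.96
Gross pay = $2301.60 + $1380.96 = $3682.56
HSA contribution: $291.72
Taxable wages = $3682.56 − $291.72 = $3390.84
Federal tax withheld: $3390.84 × 0.175 = $593.40
Social Security tax: $3682.56 × 0.0569 = $209.54
SDI: $3682.56 × 0.0039 = $14.36
Union dues: $3682.56 × 0.0131 = $48.24
Total deductions = $291.72 + $593.40 + $209.54 + $14.36 + $48.24 = $1157.26
Net pay = $3682.56 − $1157.26 = $2525.30

$2525.30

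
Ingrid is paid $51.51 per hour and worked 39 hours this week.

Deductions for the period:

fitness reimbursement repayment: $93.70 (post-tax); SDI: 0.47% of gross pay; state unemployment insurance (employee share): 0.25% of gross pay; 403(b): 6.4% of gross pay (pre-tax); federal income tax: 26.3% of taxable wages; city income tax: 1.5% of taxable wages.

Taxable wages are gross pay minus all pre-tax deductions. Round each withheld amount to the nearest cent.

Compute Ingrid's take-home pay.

$1,249.44

Gross pay: 39 × $51.51 = $2,008.89
403(b): $2,008.89 × 0.064 = $128.57
Taxable wages = $2,008.89 − $128.57 = $1,880.32
Federal income tax: $1,880.32 × 0.263 = $494.52
City income tax: $1,880.32 × 0.015 = $28.20
SDI: $2,008.89 × 0.0047 = $9.44
State unemployment insurance (employee share): $2,008.89 × 0.0025 = $5.02
Fitness reimbursement repayment: $93.70
Total deductions = $128.57 + $494.52 + $28.20 + $9.44 + $5.02 + $93.70 = $759.45
Net pay = $2,008.89 − $759.45 = $1,249.44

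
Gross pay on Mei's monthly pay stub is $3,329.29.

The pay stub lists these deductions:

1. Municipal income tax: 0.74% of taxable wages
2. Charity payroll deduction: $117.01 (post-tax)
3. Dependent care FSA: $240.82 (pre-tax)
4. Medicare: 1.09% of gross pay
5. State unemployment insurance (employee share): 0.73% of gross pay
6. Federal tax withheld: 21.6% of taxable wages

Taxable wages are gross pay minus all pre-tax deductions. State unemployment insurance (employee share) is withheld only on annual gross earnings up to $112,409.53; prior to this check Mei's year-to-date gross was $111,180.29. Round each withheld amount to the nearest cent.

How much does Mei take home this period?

Dependent care FSA: $240.82
Taxable wages = $3,329.29 − $240.82 = $3,088.47
Federal tax withheld: $3,088.47 × 0.216 = $667.11
Municipal income tax: $3,088.47 × 0.0074 = $22.85
Medicare: $3,329.29 × 0.0109 = $36.29
State unemployment insurance (employee share): only $112,409.53 − $111,180.29 = $1,229.24 of this check is subject → $1,229.24 × 0.0073 = $8.97
Charity payroll deduction: $117.01
Total deductions = $240.82 + $667.11 + $22.85 + $36.29 + $8.97 + $117.01 = $1,093.05
Net pay = $3,329.29 − $1,093.05 = $2,236.24

$2,236.24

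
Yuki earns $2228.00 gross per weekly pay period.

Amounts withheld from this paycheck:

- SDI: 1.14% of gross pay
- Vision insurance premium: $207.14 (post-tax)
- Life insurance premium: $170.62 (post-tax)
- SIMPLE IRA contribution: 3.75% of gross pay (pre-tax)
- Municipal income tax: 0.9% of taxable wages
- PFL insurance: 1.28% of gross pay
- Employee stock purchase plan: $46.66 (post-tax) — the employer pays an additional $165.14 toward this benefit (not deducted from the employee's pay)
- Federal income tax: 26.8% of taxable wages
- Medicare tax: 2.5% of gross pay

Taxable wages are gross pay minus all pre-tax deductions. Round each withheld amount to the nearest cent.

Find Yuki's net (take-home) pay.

$1016.40

SIMPLE IRA contribution: $2228.00 × 0.0375 = $83.55
Taxable wages = $2228.00 − $83.55 = $2144.45
Federal income tax: $2144.45 × 0.268 = $574.71
Municipal income tax: $2144.45 × 0.009 = $19.30
SDI: $2228.00 × 0.0114 = $25.40
PFL insurance: $2228.00 × 0.0128 = $28.52
Medicare tax: $2228.00 × 0.025 = $55.70
Life insurance premium: $170.62
Vision insurance premium: $207.14
Employee stock purchase plan: $46.66
(Employer's $165.14 toward employee stock purchase plan is not withheld from the employee.)
Total deductions = $83.55 + $574.71 + $19.30 + $25.40 + $28.52 + $55.70 + $170.62 + $207.14 + $46.66 = $1211.60
Net pay = $2228.00 − $1211.60 = $1016.40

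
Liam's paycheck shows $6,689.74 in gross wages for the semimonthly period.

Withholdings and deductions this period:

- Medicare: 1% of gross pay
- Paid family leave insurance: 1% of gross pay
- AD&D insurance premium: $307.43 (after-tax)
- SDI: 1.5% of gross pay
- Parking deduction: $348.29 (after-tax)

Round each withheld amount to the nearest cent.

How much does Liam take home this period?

Medicare: $6,689.74 × 0.01 = $66.90
SDI: $6,689.74 × 0.015 = $100.35
Paid family leave insurance: $6,689.74 × 0.01 = $66.90
Parking deduction: $348.29
AD&D insurance premium: $307.43
Total deductions = $66.90 + $100.35 + $66.90 + $348.29 + $307.43 = $889.87
Net pay = $6,689.74 − $889.87 = $5,799.87

$5,799.87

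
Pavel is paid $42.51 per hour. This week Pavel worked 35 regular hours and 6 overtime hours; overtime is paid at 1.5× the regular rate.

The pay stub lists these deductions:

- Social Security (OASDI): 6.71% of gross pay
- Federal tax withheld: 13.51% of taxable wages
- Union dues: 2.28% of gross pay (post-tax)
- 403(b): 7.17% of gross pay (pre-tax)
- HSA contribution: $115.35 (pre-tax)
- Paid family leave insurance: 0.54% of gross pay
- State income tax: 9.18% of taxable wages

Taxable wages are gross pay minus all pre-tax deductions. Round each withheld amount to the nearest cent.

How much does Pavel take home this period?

$1,074.92

Regular pay: 35 × $42.51 = $1,487.85
Overtime pay: 6 × $42.51 × 1.5 = $382.59
Gross pay = $1,487.85 + $382.59 = $1,870.44
HSA contribution: $115.35
403(b): $1,870.44 × 0.0717 = $134.11
Pre-tax total = $115.35 + $134.11 = $249.46
Taxable wages = $1,870.44 − $249.46 = $1,620.98
Federal tax withheld: $1,620.98 × 0.1351 = $218.99
State income tax: $1,620.98 × 0.0918 = $148.81
Social Security (OASDI): $1,870.44 × 0.0671 = $125.51
Paid family leave insurance: $1,870.44 × 0.0054 = $10.10
Union dues: $1,870.44 × 0.0228 = $42.65
Total deductions = $115.35 + $134.11 + $218.99 + $148.81 + $125.51 + $10.10 + $42.65 = $795.52
Net pay = $1,870.44 − $795.52 = $1,074.92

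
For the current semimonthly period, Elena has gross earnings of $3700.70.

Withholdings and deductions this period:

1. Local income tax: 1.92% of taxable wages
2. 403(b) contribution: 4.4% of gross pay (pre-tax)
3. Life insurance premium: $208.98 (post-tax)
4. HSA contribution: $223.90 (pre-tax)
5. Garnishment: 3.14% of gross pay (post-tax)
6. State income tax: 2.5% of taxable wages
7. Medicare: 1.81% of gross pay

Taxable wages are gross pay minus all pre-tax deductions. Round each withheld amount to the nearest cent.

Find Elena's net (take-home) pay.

$2775.33

403(b) contribution: $3700.70 × 0.044 = $162.83
HSA contribution: $223.90
Pre-tax total = $162.83 + $223.90 = $386.73
Taxable wages = $3700.70 − $386.73 = $3313.97
Local income tax: $3313.97 × 0.0192 = $63.63
State income tax: $3313.97 × 0.025 = $82.85
Medicare: $3700.70 × 0.0181 = $66.98
Garnishment: $3700.70 × 0.0314 = $116.20
Life insurance premium: $208.98
Total deductions = $162.83 + $223.90 + $63.63 + $82.85 + $66.98 + $116.20 + $208.98 = $925.37
Net pay = $3700.70 − $925.37 = $2775.33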